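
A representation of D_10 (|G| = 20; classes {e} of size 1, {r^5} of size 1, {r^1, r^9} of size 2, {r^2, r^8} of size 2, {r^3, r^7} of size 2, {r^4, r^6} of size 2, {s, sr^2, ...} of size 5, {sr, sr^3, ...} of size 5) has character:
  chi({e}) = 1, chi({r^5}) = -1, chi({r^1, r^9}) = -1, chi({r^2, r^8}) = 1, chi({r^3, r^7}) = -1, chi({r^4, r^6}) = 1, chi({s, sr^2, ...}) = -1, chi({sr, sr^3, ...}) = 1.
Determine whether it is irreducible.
Irreducible: <chi, chi> = 1.

Justification: <chi, chi> = (1/|G|) sum_C |C| * |chi(C)|^2 = (1/20)[1*|1|^2 + 1*|-1|^2 + 2*|-1|^2 + 2*|1|^2 + 2*|-1|^2 + 2*|1|^2 + 5*|-1|^2 + 5*|1|^2]
  = (1/20)[(1) + (1) + (2) + (2) + (2) + (2) + (5) + (5)] = 20/20 = 1.
A character is irreducible iff <chi, chi> = 1, so this representation is irreducible.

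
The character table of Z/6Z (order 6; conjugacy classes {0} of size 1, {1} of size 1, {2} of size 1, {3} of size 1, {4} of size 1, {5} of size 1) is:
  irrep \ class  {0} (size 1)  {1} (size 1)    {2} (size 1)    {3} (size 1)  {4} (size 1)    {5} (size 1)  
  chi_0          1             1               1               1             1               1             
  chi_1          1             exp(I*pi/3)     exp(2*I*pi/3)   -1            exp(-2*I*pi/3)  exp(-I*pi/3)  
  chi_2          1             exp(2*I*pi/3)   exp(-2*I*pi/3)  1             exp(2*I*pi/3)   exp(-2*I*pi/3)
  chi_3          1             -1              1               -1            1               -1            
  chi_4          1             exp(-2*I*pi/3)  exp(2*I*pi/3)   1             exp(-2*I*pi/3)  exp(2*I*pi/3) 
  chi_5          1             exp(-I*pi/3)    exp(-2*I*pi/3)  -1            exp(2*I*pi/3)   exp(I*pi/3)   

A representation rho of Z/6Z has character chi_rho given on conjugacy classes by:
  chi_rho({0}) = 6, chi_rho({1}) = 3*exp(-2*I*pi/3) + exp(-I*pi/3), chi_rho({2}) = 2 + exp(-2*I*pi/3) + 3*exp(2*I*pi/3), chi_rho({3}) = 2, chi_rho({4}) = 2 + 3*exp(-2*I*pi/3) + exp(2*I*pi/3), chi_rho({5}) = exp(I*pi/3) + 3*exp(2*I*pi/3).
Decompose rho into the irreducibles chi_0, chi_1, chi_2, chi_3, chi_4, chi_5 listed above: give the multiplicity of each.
Multiplicities: chi_0: 1, chi_1: 0, chi_2: 0, chi_3: 1, chi_4: 3, chi_5: 1.

Working: Use <chi_rho, chi> = (1/|G|) sum_C |C| * chi_rho(C) * conj(chi(C)) with |G| = 6 for each irreducible chi in the table:
  <chi_rho, chi_0> = (1/6)[1*(6)*conj(1) + 1*(3*exp(-2*I*pi/3) + exp(-I*pi/3))*conj(1) + 1*(2 + exp(-2*I*pi/3) + 3*exp(2*I*pi/3))*conj(1) + 1*(2)*conj(1) + 1*(2 + 3*exp(-2*I*pi/3) + exp(2*I*pi/3))*conj(1) + 1*(exp(I*pi/3) + 3*exp(2*I*pi/3))*conj(1)]
      = (1/6)[(6) + (3*exp(-2*I*pi/3) + exp(-I*pi/3)) + (2 + exp(-2*I*pi/3) + 3*exp(2*I*pi/3)) + (2) + (2 + 3*exp(-2*I*pi/3) + exp(2*I*pi/3)) + (exp(I*pi/3) + 3*exp(2*I*pi/3))] = 6/6 = 1
  <chi_rho, chi_1> = (1/6)[1*(6)*conj(1) + 1*(3*exp(-2*I*pi/3) + exp(-I*pi/3))*conj(exp(I*pi/3)) + 1*(2 + exp(-2*I*pi/3) + 3*exp(2*I*pi/3))*conj(exp(2*I*pi/3)) + 1*(2)*conj(-1) + 1*(2 + 3*exp(-2*I*pi/3) + exp(2*I*pi/3))*conj(exp(-2*I*pi/3)) + 1*(exp(I*pi/3) + 3*exp(2*I*pi/3))*conj(exp(-I*pi/3))]
      = (1/6)[(6) + (-3 + exp(-2*I*pi/3)) + (3 + 2*exp(-2*I*pi/3) + exp(2*I*pi/3)) + (-2) + (3 + exp(-2*I*pi/3) + 2*exp(2*I*pi/3)) + (-3 + exp(2*I*pi/3))] = 0/6 = 0
  <chi_rho, chi_2> = (1/6)[1*(6)*conj(1) + 1*(3*exp(-2*I*pi/3) + exp(-I*pi/3))*conj(exp(2*I*pi/3)) + 1*(2 + exp(-2*I*pi/3) + 3*exp(2*I*pi/3))*conj(exp(-2*I*pi/3)) + 1*(2)*conj(1) + 1*(2 + 3*exp(-2*I*pi/3) + exp(2*I*pi/3))*conj(exp(2*I*pi/3)) + 1*(exp(I*pi/3) + 3*exp(2*I*pi/3))*conj(exp(-2*I*pi/3))]
      = (1/6)[(6) + (-1 + 3*exp(2*I*pi/3)) + (1 + 3*exp(-2*I*pi/3) + 2*exp(2*I*pi/3)) + (2) + (1 + 2*exp(-2*I*pi/3) + 3*exp(2*I*pi/3)) + (-1 + 3*exp(-2*I*pi/3))] = 0/6 = 0
  <chi_rho, chi_3> = (1/6)[1*(6)*conj(1) + 1*(3*exp(-2*I*pi/3) + exp(-I*pi/3))*conj(-1) + 1*(2 + exp(-2*I*pi/3) + 3*exp(2*I*pi/3))*conj(1) + 1*(2)*conj(-1) + 1*(2 + 3*exp(-2*I*pi/3) + exp(2*I*pi/3))*conj(1) + 1*(exp(I*pi/3) + 3*exp(2*I*pi/3))*conj(-1)]
      = (1/6)[(6) + (-exp(-I*pi/3) - 3*exp(-2*I*pi/3)) + (2 + exp(-2*I*pi/3) + 3*exp(2*I*pi/3)) + (-2) + (2 + 3*exp(-2*I*pi/3) + exp(2*I*pi/3)) + (-3*exp(2*I*pi/3) - exp(I*pi/3))] = 6/6 = 1
  <chi_rho, chi_4> = (1/6)[1*(6)*conj(1) + 1*(3*exp(-2*I*pi/3) + exp(-I*pi/3))*conj(exp(-2*I*pi/3)) + 1*(2 + exp(-2*I*pi/3) + 3*exp(2*I*pi/3))*conj(exp(2*I*pi/3)) + 1*(2)*conj(1) + 1*(2 + 3*exp(-2*I*pi/3) + exp(2*I*pi/3))*conj(exp(-2*I*pi/3)) + 1*(exp(I*pi/3) + 3*exp(2*I*pi/3))*conj(exp(2*I*pi/3))]
      = (1/6)[(6) + (3 + exp(I*pi/3)) + (3 + 2*exp(-2*I*pi/3) + exp(2*I*pi/3)) + (2) + (3 + exp(-2*I*pi/3) + 2*exp(2*I*pi/3)) + (3 + exp(-I*pi/3))] = 18/6 = 3
  <chi_rho, chi_5> = (1/6)[1*(6)*conj(1) + 1*(3*exp(-2*I*pi/3) + exp(-I*pi/3))*conj(exp(-I*pi/3)) + 1*(2 + exp(-2*I*pi/3) + 3*exp(2*I*pi/3))*conj(exp(-2*I*pi/3)) + 1*(2)*conj(-1) + 1*(2 + 3*exp(-2*I*pi/3) + exp(2*I*pi/3))*conj(exp(2*I*pi/3)) + 1*(exp(I*pi/3) + 3*exp(2*I*pi/3))*conj(exp(I*pi/3))]
      = (1/6)[(6) + (1 + 3*exp(-I*pi/3)) + (1 + 3*exp(-2*I*pi/3) + 2*exp(2*I*pi/3)) + (-2) + (1 + 2*exp(-2*I*pi/3) + 3*exp(2*I*pi/3)) + (1 + 3*exp(I*pi/3))] = 6/6 = 1
(Exp terms are combined using exp(i*s)*conj(exp(i*t)) = exp(i*(s-t)), and sums of them are collapsed using the identity that for every m > 1 the m distinct m-th roots of unity sum to 0, e.g. 1 + exp(2*I*pi/3) + exp(-2*I*pi/3) = 0.)
Dimension check: dim(rho) = sum (mult * dim) = 1*1 + 0*1 + 0*1 + 1*1 + 3*1 + 1*1 = 6 = chi_rho(e) = 6.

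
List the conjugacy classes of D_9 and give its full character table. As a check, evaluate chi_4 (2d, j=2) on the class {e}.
Conjugacy classes: {e} of size 1, {r^1, r^8} of size 2, {r^2, r^7} of size 2, {r^3, r^6} of size 2, {r^4, r^5} of size 2, {s, sr, ..., sr^8} of size 9.
Character table:
  irrep \ class              {e} (size 1)  {r^1, r^8} (size 2)  {r^2, r^7} (size 2)  {r^3, r^6} (size 2)  {r^4, r^5} (size 2)  {s, sr, ..., sr^8} (size 9)
  chi_1 (triv)               1             1                    1                    1                    1                    1                          
  chi_2 (sign: r->1, s->-1)  1             1                    1                    1                    1                    -1                         
  chi_3 (2d, j=1)            2             2*cos(2*pi/9)        2*cos(4*pi/9)        -1                   -2*cos(pi/9)         0                          
  chi_4 (2d, j=2)            2             2*cos(4*pi/9)        -2*cos(pi/9)         -1                   2*cos(2*pi/9)        0                          
  chi_5 (2d, j=3)            2             -1                   -1                   2                    -1                   0                          
  chi_6 (2d, j=4)            2             -2*cos(pi/9)         2*cos(2*pi/9)        -1                   2*cos(4*pi/9)        0                          

Spot check: chi_4 (2d, j=2) on {e} = 2.

Details: D_9 has order 2*9 = 18 with 6 conjugacy classes, hence 6 irreducibles. Sum of squared dims 1 + 1 + 4 + 4 + 4 + 4 = 18 = |G|. Linear characters come from the abelianisation; the 2-dimensional irreps have character r^k -> 2*cos(2*pi*j*k/9), reflections -> 0.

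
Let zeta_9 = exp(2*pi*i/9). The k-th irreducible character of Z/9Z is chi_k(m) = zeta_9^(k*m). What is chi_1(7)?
chi_1(7) = zeta_9^7 = exp(-4*I*pi/9)

Proof sketch: chi_1(7) = zeta_9^(1*7) = zeta_9^7. Since zeta_9^9 = 1, this equals zeta_9^7 = exp(2*pi*i*7/9) = exp(-4*I*pi/9).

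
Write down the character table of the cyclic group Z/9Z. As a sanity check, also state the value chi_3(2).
Character table of Z/9Z (irreps indexed chi_0,...,chi_8 with chi_k(m) = zeta_9^(k*m), zeta_9 = exp(2*pi*i/9)):
  irrep \ class  {0} (size 1)  {1} (size 1)    {2} (size 1)    {3} (size 1)    {4} (size 1)    {5} (size 1)    {6} (size 1)    {7} (size 1)    {8} (size 1)  
  chi_0          1             1               1               1               1               1               1               1               1             
  chi_1          1             exp(2*I*pi/9)   exp(4*I*pi/9)   exp(2*I*pi/3)   exp(8*I*pi/9)   exp(-8*I*pi/9)  exp(-2*I*pi/3)  exp(-4*I*pi/9)  exp(-2*I*pi/9)
  chi_2          1             exp(4*I*pi/9)   exp(8*I*pi/9)   exp(-2*I*pi/3)  exp(-2*I*pi/9)  exp(2*I*pi/9)   exp(2*I*pi/3)   exp(-8*I*pi/9)  exp(-4*I*pi/9)
  chi_3          1             exp(2*I*pi/3)   exp(-2*I*pi/3)  1               exp(2*I*pi/3)   exp(-2*I*pi/3)  1               exp(2*I*pi/3)   exp(-2*I*pi/3)
  chi_4          1             exp(8*I*pi/9)   exp(-2*I*pi/9)  exp(2*I*pi/3)   exp(-4*I*pi/9)  exp(4*I*pi/9)   exp(-2*I*pi/3)  exp(2*I*pi/9)   exp(-8*I*pi/9)
  chi_5          1             exp(-8*I*pi/9)  exp(2*I*pi/9)   exp(-2*I*pi/3)  exp(4*I*pi/9)   exp(-4*I*pi/9)  exp(2*I*pi/3)   exp(-2*I*pi/9)  exp(8*I*pi/9) 
  chi_6          1             exp(-2*I*pi/3)  exp(2*I*pi/3)   1               exp(-2*I*pi/3)  exp(2*I*pi/3)   1               exp(-2*I*pi/3)  exp(2*I*pi/3) 
  chi_7          1             exp(-4*I*pi/9)  exp(-8*I*pi/9)  exp(2*I*pi/3)   exp(2*I*pi/9)   exp(-2*I*pi/9)  exp(-2*I*pi/3)  exp(8*I*pi/9)   exp(4*I*pi/9) 
  chi_8          1             exp(-2*I*pi/9)  exp(-4*I*pi/9)  exp(-2*I*pi/3)  exp(-8*I*pi/9)  exp(8*I*pi/9)   exp(2*I*pi/3)   exp(4*I*pi/9)   exp(2*I*pi/9) 

Spot check: chi_3(2) = zeta_9^(3*2) = zeta_9^6 = exp(-2*I*pi/3).

Justification: Z/9Z is abelian, so all 9 irreducible complex representations are 1-dimensional. They are given by chi_k(m) = zeta_9^(k*m) for k = 0,...,8. Row orthogonality: sum_m chi_k(m) conj(chi_l(m)) = 9 * [k = l].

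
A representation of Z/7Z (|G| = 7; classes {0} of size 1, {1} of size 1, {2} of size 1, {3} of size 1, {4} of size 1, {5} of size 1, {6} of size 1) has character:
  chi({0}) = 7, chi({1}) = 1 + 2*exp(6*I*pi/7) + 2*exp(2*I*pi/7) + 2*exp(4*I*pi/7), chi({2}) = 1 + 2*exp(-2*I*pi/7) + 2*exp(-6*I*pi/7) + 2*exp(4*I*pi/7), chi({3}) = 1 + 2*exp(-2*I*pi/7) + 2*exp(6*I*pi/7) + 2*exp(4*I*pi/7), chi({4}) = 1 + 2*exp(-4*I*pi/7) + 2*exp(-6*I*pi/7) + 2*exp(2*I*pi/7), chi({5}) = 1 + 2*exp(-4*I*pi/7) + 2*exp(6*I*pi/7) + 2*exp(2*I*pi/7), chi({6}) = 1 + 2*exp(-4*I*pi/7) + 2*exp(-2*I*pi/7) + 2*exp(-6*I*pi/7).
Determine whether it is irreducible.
Not irreducible (reducible): <chi, chi> = 13 > 1.

Working: <chi, chi> = (1/|G|) sum_C |C| * |chi(C)|^2 = (1/7)[1*|7|^2 + 1*|1 + 2*exp(6*I*pi/7) + 2*exp(2*I*pi/7) + 2*exp(4*I*pi/7)|^2 + 1*|1 + 2*exp(-2*I*pi/7) + 2*exp(-6*I*pi/7) + 2*exp(4*I*pi/7)|^2 + 1*|1 + 2*exp(-2*I*pi/7) + 2*exp(6*I*pi/7) + 2*exp(4*I*pi/7)|^2 + 1*|1 + 2*exp(-4*I*pi/7) + 2*exp(-6*I*pi/7) + 2*exp(2*I*pi/7)|^2 + 1*|1 + 2*exp(-4*I*pi/7) + 2*exp(6*I*pi/7) + 2*exp(2*I*pi/7)|^2 + 1*|1 + 2*exp(-4*I*pi/7) + 2*exp(-2*I*pi/7) + 2*exp(-6*I*pi/7)|^2]
  = (1/7)[(49) + (13 + 10*exp(-2*I*pi/7) + 6*exp(-4*I*pi/7) + 2*exp(-6*I*pi/7) + 2*exp(6*I*pi/7) + 6*exp(4*I*pi/7) + 10*exp(2*I*pi/7)) + (13 + 10*exp(-4*I*pi/7) + 6*exp(-6*I*pi/7) + 2*exp(-2*I*pi/7) + 2*exp(2*I*pi/7) + 6*exp(6*I*pi/7) + 10*exp(4*I*pi/7)) + (13 + 6*exp(-2*I*pi/7) + 10*exp(-6*I*pi/7) + 2*exp(-4*I*pi/7) + 2*exp(4*I*pi/7) + 10*exp(6*I*pi/7) + 6*exp(2*I*pi/7)) + (13 + 6*exp(-2*I*pi/7) + 10*exp(-6*I*pi/7) + 2*exp(-4*I*pi/7) + 2*exp(4*I*pi/7) + 10*exp(6*I*pi/7) + 6*exp(2*I*pi/7)) + (13 + 10*exp(-4*I*pi/7) + 6*exp(-6*I*pi/7) + 2*exp(-2*I*pi/7) + 2*exp(2*I*pi/7) + 6*exp(6*I*pi/7) + 10*exp(4*I*pi/7)) + (13 + 10*exp(-2*I*pi/7) + 6*exp(-4*I*pi/7) + 2*exp(-6*I*pi/7) + 2*exp(6*I*pi/7) + 6*exp(4*I*pi/7) + 10*exp(2*I*pi/7))] = 91/7 = 13.
(Exp terms are combined using exp(i*s)*conj(exp(i*t)) = exp(i*(s-t)), and sums of them are collapsed using the identity that for every m > 1 the m distinct m-th roots of unity sum to 0, e.g. 1 + exp(2*I*pi/3) + exp(-2*I*pi/3) = 0.)
A character is irreducible iff <chi, chi> = 1, so this representation is reducible.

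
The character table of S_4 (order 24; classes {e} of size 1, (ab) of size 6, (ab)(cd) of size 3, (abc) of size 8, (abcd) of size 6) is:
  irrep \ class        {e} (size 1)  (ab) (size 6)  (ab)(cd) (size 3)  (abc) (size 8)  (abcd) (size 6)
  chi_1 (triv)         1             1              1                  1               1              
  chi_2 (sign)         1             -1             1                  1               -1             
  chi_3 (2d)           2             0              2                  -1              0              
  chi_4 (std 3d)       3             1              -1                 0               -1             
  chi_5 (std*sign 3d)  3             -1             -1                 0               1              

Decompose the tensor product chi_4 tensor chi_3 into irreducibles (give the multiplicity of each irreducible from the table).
chi_4 tensor chi_3 = chi_4 + chi_5 (all other irreducibles have multiplicity 0).

The character of a tensor product is the pointwise product (chi_4 * chi_3)(C) = chi_4(C) * chi_3(C):
  {e}: (3)*(2), (ab): (1)*(0), (ab)(cd): (-1)*(2), (abc): (0)*(-1), (abcd): (-1)*(0)
so (chi_4 * chi_3) takes values
  {e} -> 6, (ab) -> 0, (ab)(cd) -> -2, (abc) -> 0, (abcd) -> 0.
Now take the inner product of this character with each irreducible chi from the table, <chi_4*chi_3, chi> = (1/24) sum_C |C| (chi_4*chi_3)(C) conj(chi(C)):
  <chi_4*chi_3, chi_1> = (1/24)[1*(6)*conj(1) + 6*(0)*conj(1) + 3*(-2)*conj(1) + 8*(0)*conj(1) + 6*(0)*conj(1)]
      = (1/24)[(6) + (0) + (-6) + (0) + (0)] = 0/24 = 0
  <chi_4*chi_3, chi_2> = (1/24)[1*(6)*conj(1) + 6*(0)*conj(-1) + 3*(-2)*conj(1) + 8*(0)*conj(1) + 6*(0)*conj(-1)]
      = (1/24)[(6) + (0) + (-6) + (0) + (0)] = 0/24 = 0
  <chi_4*chi_3, chi_3> = (1/24)[1*(6)*conj(2) + 6*(0)*conj(0) + 3*(-2)*conj(2) + 8*(0)*conj(-1) + 6*(0)*conj(0)]
      = (1/24)[(12) + (0) + (-12) + (0) + (0)] = 0/24 = 0
  <chi_4*chi_3, chi_4> = (1/24)[1*(6)*conj(3) + 6*(0)*conj(1) + 3*(-2)*conj(-1) + 8*(0)*conj(0) + 6*(0)*conj(-1)]
      = (1/24)[(18) + (0) + (6) + (0) + (0)] = 24/24 = 1
  <chi_4*chi_3, chi_5> = (1/24)[1*(6)*conj(3) + 6*(0)*conj(-1) + 3*(-2)*conj(-1) + 8*(0)*conj(0) + 6*(0)*conj(1)]
      = (1/24)[(18) + (0) + (6) + (0) + (0)] = 24/24 = 1
Hence the multiplicities are chi_4: 1, chi_5: 1. Dimension check: dim(chi_4)*dim(chi_3) = 3*2 = 6 and sum (mult * dim) = 1*3 + 1*3 = 6.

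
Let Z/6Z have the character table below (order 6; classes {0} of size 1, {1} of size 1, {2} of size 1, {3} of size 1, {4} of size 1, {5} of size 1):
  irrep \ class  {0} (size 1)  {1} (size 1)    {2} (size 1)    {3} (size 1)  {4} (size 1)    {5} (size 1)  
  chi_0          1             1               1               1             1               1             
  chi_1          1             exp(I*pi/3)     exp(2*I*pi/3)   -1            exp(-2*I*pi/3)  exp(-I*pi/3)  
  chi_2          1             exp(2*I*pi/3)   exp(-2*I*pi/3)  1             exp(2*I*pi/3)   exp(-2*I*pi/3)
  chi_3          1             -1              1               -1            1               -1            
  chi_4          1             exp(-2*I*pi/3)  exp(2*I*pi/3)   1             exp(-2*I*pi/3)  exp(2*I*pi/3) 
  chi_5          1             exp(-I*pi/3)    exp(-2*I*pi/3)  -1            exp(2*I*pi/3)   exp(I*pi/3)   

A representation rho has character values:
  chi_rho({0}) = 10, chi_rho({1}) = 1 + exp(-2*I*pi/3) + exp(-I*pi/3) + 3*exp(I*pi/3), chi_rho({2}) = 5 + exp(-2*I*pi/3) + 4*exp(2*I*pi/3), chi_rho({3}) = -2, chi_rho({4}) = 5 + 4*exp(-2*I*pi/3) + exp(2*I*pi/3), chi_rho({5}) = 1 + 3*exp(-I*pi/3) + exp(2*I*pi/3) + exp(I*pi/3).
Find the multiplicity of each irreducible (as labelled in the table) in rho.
Multiplicities: chi_0: 3, chi_1: 3, chi_2: 0, chi_3: 2, chi_4: 1, chi_5: 1.

Why: Use <chi_rho, chi> = (1/|G|) sum_C |C| * chi_rho(C) * conj(chi(C)) with |G| = 6 for each irreducible chi in the table:
  <chi_rho, chi_0> = (1/6)[1*(10)*conj(1) + 1*(1 + exp(-2*I*pi/3) + exp(-I*pi/3) + 3*exp(I*pi/3))*conj(1) + 1*(5 + exp(-2*I*pi/3) + 4*exp(2*I*pi/3))*conj(1) + 1*(-2)*conj(1) + 1*(5 + 4*exp(-2*I*pi/3) + exp(2*I*pi/3))*conj(1) + 1*(1 + 3*exp(-I*pi/3) + exp(2*I*pi/3) + exp(I*pi/3))*conj(1)]
      = (1/6)[(10) + (1 + exp(-2*I*pi/3) + exp(-I*pi/3) + 3*exp(I*pi/3)) + (5 + exp(-2*I*pi/3) + 4*exp(2*I*pi/3)) + (-2) + (5 + 4*exp(-2*I*pi/3) + exp(2*I*pi/3)) + (1 + 3*exp(-I*pi/3) + exp(2*I*pi/3) + exp(I*pi/3))] = 18/6 = 3
  <chi_rho, chi_1> = (1/6)[1*(10)*conj(1) + 1*(1 + exp(-2*I*pi/3) + exp(-I*pi/3) + 3*exp(I*pi/3))*conj(exp(I*pi/3)) + 1*(5 + exp(-2*I*pi/3) + 4*exp(2*I*pi/3))*conj(exp(2*I*pi/3)) + 1*(-2)*conj(-1) + 1*(5 + 4*exp(-2*I*pi/3) + exp(2*I*pi/3))*conj(exp(-2*I*pi/3)) + 1*(1 + 3*exp(-I*pi/3) + exp(2*I*pi/3) + exp(I*pi/3))*conj(exp(-I*pi/3))]
      = (1/6)[(10) + (2 + exp(-2*I*pi/3) + exp(-I*pi/3)) + (4 + 5*exp(-2*I*pi/3) + exp(2*I*pi/3)) + (2) + (4 + exp(-2*I*pi/3) + 5*exp(2*I*pi/3)) + (2 + exp(2*I*pi/3) + exp(I*pi/3))] = 18/6 = 3
  <chi_rho, chi_2> = (1/6)[1*(10)*conj(1) + 1*(1 + exp(-2*I*pi/3) + exp(-I*pi/3) + 3*exp(I*pi/3))*conj(exp(2*I*pi/3)) + 1*(5 + exp(-2*I*pi/3) + 4*exp(2*I*pi/3))*conj(exp(-2*I*pi/3)) + 1*(-2)*conj(1) + 1*(5 + 4*exp(-2*I*pi/3) + exp(2*I*pi/3))*conj(exp(2*I*pi/3)) + 1*(1 + 3*exp(-I*pi/3) + exp(2*I*pi/3) + exp(I*pi/3))*conj(exp(-2*I*pi/3))]
      = (1/6)[(10) + (-1 + 3*exp(-I*pi/3) + exp(-2*I*pi/3) + exp(2*I*pi/3)) + (1 + 4*exp(-2*I*pi/3) + 5*exp(2*I*pi/3)) + (-2) + (1 + 5*exp(-2*I*pi/3) + 4*exp(2*I*pi/3)) + (-1 + exp(-2*I*pi/3) + exp(2*I*pi/3) + 3*exp(I*pi/3))] = 0/6 = 0
  <chi_rho, chi_3> = (1/6)[1*(10)*conj(1) + 1*(1 + exp(-2*I*pi/3) + exp(-I*pi/3) + 3*exp(I*pi/3))*conj(-1) + 1*(5 + exp(-2*I*pi/3) + 4*exp(2*I*pi/3))*conj(1) + 1*(-2)*conj(-1) + 1*(5 + 4*exp(-2*I*pi/3) + exp(2*I*pi/3))*conj(1) + 1*(1 + 3*exp(-I*pi/3) + exp(2*I*pi/3) + exp(I*pi/3))*conj(-1)]
      = (1/6)[(10) + (-1 - 3*exp(I*pi/3) - exp(-I*pi/3) - exp(-2*I*pi/3)) + (5 + exp(-2*I*pi/3) + 4*exp(2*I*pi/3)) + (2) + (5 + 4*exp(-2*I*pi/3) + exp(2*I*pi/3)) + (-1 - exp(I*pi/3) - exp(2*I*pi/3) - 3*exp(-I*pi/3))] = 12/6 = 2
  <chi_rho, chi_4> = (1/6)[1*(10)*conj(1) + 1*(1 + exp(-2*I*pi/3) + exp(-I*pi/3) + 3*exp(I*pi/3))*conj(exp(-2*I*pi/3)) + 1*(5 + exp(-2*I*pi/3) + 4*exp(2*I*pi/3))*conj(exp(2*I*pi/3)) + 1*(-2)*conj(1) + 1*(5 + 4*exp(-2*I*pi/3) + exp(2*I*pi/3))*conj(exp(-2*I*pi/3)) + 1*(1 + 3*exp(-I*pi/3) + exp(2*I*pi/3) + exp(I*pi/3))*conj(exp(2*I*pi/3))]
      = (1/6)[(10) + (-2 + exp(2*I*pi/3) + exp(I*pi/3)) + (4 + 5*exp(-2*I*pi/3) + exp(2*I*pi/3)) + (-2) + (4 + exp(-2*I*pi/3) + 5*exp(2*I*pi/3)) + (-2 + exp(-2*I*pi/3) + exp(-I*pi/3))] = 6/6 = 1
  <chi_rho, chi_5> = (1/6)[1*(10)*conj(1) + 1*(1 + exp(-2*I*pi/3) + exp(-I*pi/3) + 3*exp(I*pi/3))*conj(exp(-I*pi/3)) + 1*(5 + exp(-2*I*pi/3) + 4*exp(2*I*pi/3))*conj(exp(-2*I*pi/3)) + 1*(-2)*conj(-1) + 1*(5 + 4*exp(-2*I*pi/3) + exp(2*I*pi/3))*conj(exp(2*I*pi/3)) + 1*(1 + 3*exp(-I*pi/3) + exp(2*I*pi/3) + exp(I*pi/3))*conj(exp(I*pi/3))]
      = (1/6)[(10) + (1 + exp(-I*pi/3) + exp(I*pi/3) + 3*exp(2*I*pi/3)) + (1 + 4*exp(-2*I*pi/3) + 5*exp(2*I*pi/3)) + (2) + (1 + 5*exp(-2*I*pi/3) + 4*exp(2*I*pi/3)) + (1 + 3*exp(-2*I*pi/3) + exp(-I*pi/3) + exp(I*pi/3))] = 6/6 = 1
(Exp terms are combined using exp(i*s)*conj(exp(i*t)) = exp(i*(s-t)), and sums of them are collapsed using the identity that for every m > 1 the m distinct m-th roots of unity sum to 0, e.g. 1 + exp(2*I*pi/3) + exp(-2*I*pi/3) = 0.)
Dimension check: dim(rho) = sum (mult * dim) = 3*1 + 3*1 + 0*1 + 2*1 + 1*1 + 1*1 = 10 = chi_rho(e) = 10.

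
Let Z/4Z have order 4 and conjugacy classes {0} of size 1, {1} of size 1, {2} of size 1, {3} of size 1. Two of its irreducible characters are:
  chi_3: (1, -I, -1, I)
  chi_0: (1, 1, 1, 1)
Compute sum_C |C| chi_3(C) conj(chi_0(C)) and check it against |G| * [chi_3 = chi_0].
Sum = 0; so <chi_3, chi_0> = 0 (distinct irreducibles are orthogonal).

Reasoning: Compute term by term over conjugacy classes (|C| * chi_3(C) * conj(chi_0(C))):
  1*(1)*conj(1) + 1*(-I)*conj(1) + 1*(-1)*conj(1) + 1*(I)*conj(1)
  = (1) + (-I) + (-1) + (I)
  = 0.
(Exp terms are combined using exp(i*s)*conj(exp(i*t)) = exp(i*(s-t)), and sums of them are collapsed using the identity that for every m > 1 the m distinct m-th roots of unity sum to 0, e.g. 1 + exp(2*I*pi/3) + exp(-2*I*pi/3) = 0.)
Dividing by |G| = 4 gives 0/4 = 0, matching the row-orthogonality relation <chi_3, chi_0> = [chi_3 = chi_0].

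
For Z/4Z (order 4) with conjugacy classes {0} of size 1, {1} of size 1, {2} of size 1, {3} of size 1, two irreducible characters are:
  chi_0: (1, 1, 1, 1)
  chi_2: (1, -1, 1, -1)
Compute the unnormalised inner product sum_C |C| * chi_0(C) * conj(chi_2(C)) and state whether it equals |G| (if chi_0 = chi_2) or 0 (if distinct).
Sum = 0; so <chi_0, chi_2> = 0 (distinct irreducibles are orthogonal).

Justification: Compute term by term over conjugacy classes (|C| * chi_0(C) * conj(chi_2(C))):
  1*(1)*conj(1) + 1*(1)*conj(-1) + 1*(1)*conj(1) + 1*(1)*conj(-1)
  = (1) + (-1) + (1) + (-1)
  = 0.
(Exp terms are combined using exp(i*s)*conj(exp(i*t)) = exp(i*(s-t)), and sums of them are collapsed using the identity that for every m > 1 the m distinct m-th roots of unity sum to 0, e.g. 1 + exp(2*I*pi/3) + exp(-2*I*pi/3) = 0.)
Dividing by |G| = 4 gives 0/4 = 0, matching the row-orthogonality relation <chi_0, chi_2> = [chi_0 = chi_2].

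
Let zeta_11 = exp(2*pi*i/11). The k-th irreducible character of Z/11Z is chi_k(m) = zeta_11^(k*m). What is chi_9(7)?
chi_9(7) = zeta_11^63 = exp(-6*I*pi/11)

Reasoning: chi_9(7) = zeta_11^(9*7) = zeta_11^63. Since zeta_11^11 = 1, this equals zeta_11^8 = exp(2*pi*i*8/11) = exp(-6*I*pi/11).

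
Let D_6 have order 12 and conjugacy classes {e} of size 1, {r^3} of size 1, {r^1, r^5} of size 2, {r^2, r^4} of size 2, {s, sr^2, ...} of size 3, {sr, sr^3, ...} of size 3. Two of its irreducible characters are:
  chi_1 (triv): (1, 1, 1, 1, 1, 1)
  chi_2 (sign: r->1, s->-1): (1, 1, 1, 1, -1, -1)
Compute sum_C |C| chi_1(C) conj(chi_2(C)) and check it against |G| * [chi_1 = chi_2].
Sum = 0; so <chi_1, chi_2> = 0 (distinct irreducibles are orthogonal).

Compute term by term over conjugacy classes (|C| * chi_1(C) * conj(chi_2(C))):
  1*(1)*conj(1) + 1*(1)*conj(1) + 2*(1)*conj(1) + 2*(1)*conj(1) + 3*(1)*conj(-1) + 3*(1)*conj(-1)
  = (1) + (1) + (2) + (2) + (-3) + (-3)
  = 0.
Dividing by |G| = 12 gives 0/12 = 0, matching the row-orthogonality relation <chi_1, chi_2> = [chi_1 = chi_2].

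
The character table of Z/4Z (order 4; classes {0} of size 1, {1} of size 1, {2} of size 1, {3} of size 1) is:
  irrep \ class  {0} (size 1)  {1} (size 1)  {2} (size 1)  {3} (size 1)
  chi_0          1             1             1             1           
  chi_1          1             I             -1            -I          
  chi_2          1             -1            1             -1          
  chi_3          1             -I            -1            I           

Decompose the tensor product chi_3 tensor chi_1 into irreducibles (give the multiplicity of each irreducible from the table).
chi_3 tensor chi_1 = chi_0 (all other irreducibles have multiplicity 0).

Justification: The character of a tensor product is the pointwise product (chi_3 * chi_1)(C) = chi_3(C) * chi_1(C):
  {0}: (1)*(1), {1}: (-I)*(I), {2}: (-1)*(-1), {3}: (I)*(-I)
so (chi_3 * chi_1) takes values
  {0} -> 1, {1} -> 1, {2} -> 1, {3} -> 1.
Now take the inner product of this character with each irreducible chi from the table, <chi_3*chi_1, chi> = (1/4) sum_C |C| (chi_3*chi_1)(C) conj(chi(C)):
  <chi_3*chi_1, chi_0> = (1/4)[1*(1)*conj(1) + 1*(1)*conj(1) + 1*(1)*conj(1) + 1*(1)*conj(1)]
      = (1/4)[(1) + (1) + (1) + (1)] = 4/4 = 1
  <chi_3*chi_1, chi_1> = (1/4)[1*(1)*conj(1) + 1*(1)*conj(I) + 1*(1)*conj(-1) + 1*(1)*conj(-I)]
      = (1/4)[(1) + (-I) + (-1) + (I)] = 0/4 = 0
  <chi_3*chi_1, chi_2> = (1/4)[1*(1)*conj(1) + 1*(1)*conj(-1) + 1*(1)*conj(1) + 1*(1)*conj(-1)]
      = (1/4)[(1) + (-1) + (1) + (-1)] = 0/4 = 0
  <chi_3*chi_1, chi_3> = (1/4)[1*(1)*conj(1) + 1*(1)*conj(-I) + 1*(1)*conj(-1) + 1*(1)*conj(I)]
      = (1/4)[(1) + (I) + (-1) + (-I)] = 0/4 = 0
(Exp terms are combined using exp(i*s)*conj(exp(i*t)) = exp(i*(s-t)), and sums of them are collapsed using the identity that for every m > 1 the m distinct m-th roots of unity sum to 0, e.g. 1 + exp(2*I*pi/3) + exp(-2*I*pi/3) = 0.)
Hence the multiplicities are chi_0: 1. Dimension check: dim(chi_3)*dim(chi_1) = 1*1 = 1 and sum (mult * dim) = 1*1 = 1.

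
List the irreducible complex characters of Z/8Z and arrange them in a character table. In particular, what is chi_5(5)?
Character table of Z/8Z (irreps indexed chi_0,...,chi_7 with chi_k(m) = zeta_8^(k*m), zeta_8 = exp(2*pi*i/8)):
  irrep \ class  {0} (size 1)  {1} (size 1)    {2} (size 1)  {3} (size 1)    {4} (size 1)  {5} (size 1)    {6} (size 1)  {7} (size 1)  
  chi_0          1             1               1             1               1             1               1             1             
  chi_1          1             exp(I*pi/4)     I             exp(3*I*pi/4)   -1            exp(-3*I*pi/4)  -I            exp(-I*pi/4)  
  chi_2          1             I               -1            -I              1             I               -1            -I            
  chi_3          1             exp(3*I*pi/4)   -I            exp(I*pi/4)     -1            exp(-I*pi/4)    I             exp(-3*I*pi/4)
  chi_4          1             -1              1             -1              1             -1              1             -1            
  chi_5          1             exp(-3*I*pi/4)  I             exp(-I*pi/4)    -1            exp(I*pi/4)     -I            exp(3*I*pi/4) 
  chi_6          1             -I              -1            I               1             -I              -1            I             
  chi_7          1             exp(-I*pi/4)    -I            exp(-3*I*pi/4)  -1            exp(3*I*pi/4)   I             exp(I*pi/4)   

Spot check: chi_5(5) = zeta_8^(5*5) = zeta_8^25 = exp(I*pi/4).

Details: Z/8Z is abelian, so all 8 irreducible complex representations are 1-dimensional. They are given by chi_k(m) = zeta_8^(k*m) for k = 0,...,7. Row orthogonality: sum_m chi_k(m) conj(chi_l(m)) = 8 * [k = l].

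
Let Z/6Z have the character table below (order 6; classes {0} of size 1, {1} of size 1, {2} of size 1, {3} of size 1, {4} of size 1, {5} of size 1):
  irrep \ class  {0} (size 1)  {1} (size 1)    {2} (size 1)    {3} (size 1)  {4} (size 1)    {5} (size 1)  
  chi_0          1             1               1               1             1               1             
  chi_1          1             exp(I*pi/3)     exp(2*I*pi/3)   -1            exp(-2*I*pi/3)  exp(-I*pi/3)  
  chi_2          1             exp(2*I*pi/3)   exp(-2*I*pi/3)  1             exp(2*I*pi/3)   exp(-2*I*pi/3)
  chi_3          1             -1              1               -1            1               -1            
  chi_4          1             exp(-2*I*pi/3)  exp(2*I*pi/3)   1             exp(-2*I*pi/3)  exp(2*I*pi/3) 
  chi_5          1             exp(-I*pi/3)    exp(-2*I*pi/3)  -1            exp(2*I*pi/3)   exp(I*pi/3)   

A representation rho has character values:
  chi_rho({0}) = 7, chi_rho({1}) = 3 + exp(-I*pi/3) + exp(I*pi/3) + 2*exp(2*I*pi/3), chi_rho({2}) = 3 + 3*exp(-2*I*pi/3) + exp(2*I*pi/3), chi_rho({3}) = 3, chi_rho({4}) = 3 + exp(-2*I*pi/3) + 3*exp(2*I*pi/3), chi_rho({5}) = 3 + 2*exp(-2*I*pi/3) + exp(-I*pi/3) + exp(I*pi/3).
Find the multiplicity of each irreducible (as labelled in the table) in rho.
Multiplicities: chi_0: 3, chi_1: 1, chi_2: 2, chi_3: 0, chi_4: 0, chi_5: 1.

Argument: Use <chi_rho, chi> = (1/|G|) sum_C |C| * chi_rho(C) * conj(chi(C)) with |G| = 6 for each irreducible chi in the table:
  <chi_rho, chi_0> = (1/6)[1*(7)*conj(1) + 1*(3 + exp(-I*pi/3) + exp(I*pi/3) + 2*exp(2*I*pi/3))*conj(1) + 1*(3 + 3*exp(-2*I*pi/3) + exp(2*I*pi/3))*conj(1) + 1*(3)*conj(1) + 1*(3 + exp(-2*I*pi/3) + 3*exp(2*I*pi/3))*conj(1) + 1*(3 + 2*exp(-2*I*pi/3) + exp(-I*pi/3) + exp(I*pi/3))*conj(1)]
      = (1/6)[(7) + (3 + exp(-I*pi/3) + exp(I*pi/3) + 2*exp(2*I*pi/3)) + (3 + 3*exp(-2*I*pi/3) + exp(2*I*pi/3)) + (3) + (3 + exp(-2*I*pi/3) + 3*exp(2*I*pi/3)) + (3 + 2*exp(-2*I*pi/3) + exp(-I*pi/3) + exp(I*pi/3))] = 18/6 = 3
  <chi_rho, chi_1> = (1/6)[1*(7)*conj(1) + 1*(3 + exp(-I*pi/3) + exp(I*pi/3) + 2*exp(2*I*pi/3))*conj(exp(I*pi/3)) + 1*(3 + 3*exp(-2*I*pi/3) + exp(2*I*pi/3))*conj(exp(2*I*pi/3)) + 1*(3)*conj(-1) + 1*(3 + exp(-2*I*pi/3) + 3*exp(2*I*pi/3))*conj(exp(-2*I*pi/3)) + 1*(3 + 2*exp(-2*I*pi/3) + exp(-I*pi/3) + exp(I*pi/3))*conj(exp(-I*pi/3))]
      = (1/6)[(7) + (1 + 3*exp(-I*pi/3) + exp(-2*I*pi/3) + 2*exp(I*pi/3)) + (-2) + (-3) + (-2) + (1 + 2*exp(-I*pi/3) + exp(2*I*pi/3) + 3*exp(I*pi/3))] = 6/6 = 1
  <chi_rho, chi_2> = (1/6)[1*(7)*conj(1) + 1*(3 + exp(-I*pi/3) + exp(I*pi/3) + 2*exp(2*I*pi/3))*conj(exp(2*I*pi/3)) + 1*(3 + 3*exp(-2*I*pi/3) + exp(2*I*pi/3))*conj(exp(-2*I*pi/3)) + 1*(3)*conj(1) + 1*(3 + exp(-2*I*pi/3) + 3*exp(2*I*pi/3))*conj(exp(2*I*pi/3)) + 1*(3 + 2*exp(-2*I*pi/3) + exp(-I*pi/3) + exp(I*pi/3))*conj(exp(-2*I*pi/3))]
      = (1/6)[(7) + (1 + 3*exp(-2*I*pi/3) + exp(-I*pi/3)) + (3 + exp(-2*I*pi/3) + 3*exp(2*I*pi/3)) + (3) + (3 + 3*exp(-2*I*pi/3) + exp(2*I*pi/3)) + (1 + exp(I*pi/3) + 3*exp(2*I*pi/3))] = 12/6 = 2
  <chi_rho, chi_3> = (1/6)[1*(7)*conj(1) + 1*(3 + exp(-I*pi/3) + exp(I*pi/3) + 2*exp(2*I*pi/3))*conj(-1) + 1*(3 + 3*exp(-2*I*pi/3) + exp(2*I*pi/3))*conj(1) + 1*(3)*conj(-1) + 1*(3 + exp(-2*I*pi/3) + 3*exp(2*I*pi/3))*conj(1) + 1*(3 + 2*exp(-2*I*pi/3) + exp(-I*pi/3) + exp(I*pi/3))*conj(-1)]
      = (1/6)[(7) + (-3 - 2*exp(2*I*pi/3) - exp(I*pi/3) - exp(-I*pi/3)) + (3 + 3*exp(-2*I*pi/3) + exp(2*I*pi/3)) + (-3) + (3 + exp(-2*I*pi/3) + 3*exp(2*I*pi/3)) + (-3 - exp(I*pi/3) - exp(-I*pi/3) - 2*exp(-2*I*pi/3))] = 0/6 = 0
  <chi_rho, chi_4> = (1/6)[1*(7)*conj(1) + 1*(3 + exp(-I*pi/3) + exp(I*pi/3) + 2*exp(2*I*pi/3))*conj(exp(-2*I*pi/3)) + 1*(3 + 3*exp(-2*I*pi/3) + exp(2*I*pi/3))*conj(exp(2*I*pi/3)) + 1*(3)*conj(1) + 1*(3 + exp(-2*I*pi/3) + 3*exp(2*I*pi/3))*conj(exp(-2*I*pi/3)) + 1*(3 + 2*exp(-2*I*pi/3) + exp(-I*pi/3) + exp(I*pi/3))*conj(exp(2*I*pi/3))]
      = (1/6)[(7) + (-1 + 2*exp(-2*I*pi/3) + exp(I*pi/3) + 3*exp(2*I*pi/3)) + (-2) + (3) + (-2) + (-1 + 3*exp(-2*I*pi/3) + exp(-I*pi/3) + 2*exp(2*I*pi/3))] = 0/6 = 0
  <chi_rho, chi_5> = (1/6)[1*(7)*conj(1) + 1*(3 + exp(-I*pi/3) + exp(I*pi/3) + 2*exp(2*I*pi/3))*conj(exp(-I*pi/3)) + 1*(3 + 3*exp(-2*I*pi/3) + exp(2*I*pi/3))*conj(exp(-2*I*pi/3)) + 1*(3)*conj(-1) + 1*(3 + exp(-2*I*pi/3) + 3*exp(2*I*pi/3))*conj(exp(2*I*pi/3)) + 1*(3 + 2*exp(-2*I*pi/3) + exp(-I*pi/3) + exp(I*pi/3))*conj(exp(I*pi/3))]
      = (1/6)[(7) + (-1 + exp(2*I*pi/3) + 3*exp(I*pi/3)) + (3 + exp(-2*I*pi/3) + 3*exp(2*I*pi/3)) + (-3) + (3 + 3*exp(-2*I*pi/3) + exp(2*I*pi/3)) + (-1 + 3*exp(-I*pi/3) + exp(-2*I*pi/3))] = 6/6 = 1
(Exp terms are combined using exp(i*s)*conj(exp(i*t)) = exp(i*(s-t)), and sums of them are collapsed using the identity that for every m > 1 the m distinct m-th roots of unity sum to 0, e.g. 1 + exp(2*I*pi/3) + exp(-2*I*pi/3) = 0.)
Dimension check: dim(rho) = sum (mult * dim) = 3*1 + 1*1 + 2*1 + 0*1 + 0*1 + 1*1 = 7 = chi_rho(e) = 7.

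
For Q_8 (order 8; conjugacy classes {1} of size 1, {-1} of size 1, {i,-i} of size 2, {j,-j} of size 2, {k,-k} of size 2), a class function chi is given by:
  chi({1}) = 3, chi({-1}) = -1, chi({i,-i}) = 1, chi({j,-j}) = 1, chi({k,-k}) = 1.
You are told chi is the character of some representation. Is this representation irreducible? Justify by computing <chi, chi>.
Not irreducible (reducible): <chi, chi> = 2 > 1.

Explanation: <chi, chi> = (1/|G|) sum_C |C| * |chi(C)|^2 = (1/8)[1*|3|^2 + 1*|-1|^2 + 2*|1|^2 + 2*|1|^2 + 2*|1|^2]
  = (1/8)[(9) + (1) + (2) + (2) + (2)] = 16/8 = 2.
A character is irreducible iff <chi, chi> = 1, so this representation is reducible.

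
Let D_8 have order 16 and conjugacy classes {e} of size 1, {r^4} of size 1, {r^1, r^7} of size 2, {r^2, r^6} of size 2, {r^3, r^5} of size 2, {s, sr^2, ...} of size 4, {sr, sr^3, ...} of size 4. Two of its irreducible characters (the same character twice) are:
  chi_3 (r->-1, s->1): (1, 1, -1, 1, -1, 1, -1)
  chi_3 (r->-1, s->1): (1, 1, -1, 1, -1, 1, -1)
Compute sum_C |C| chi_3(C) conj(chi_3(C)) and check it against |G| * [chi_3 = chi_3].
Sum = 16 = |G| = 16; so <chi_3, chi_3> = 1 (norm-1 confirms irreducibility).

Proof sketch: Compute term by term over conjugacy classes (|C| * chi_3(C) * conj(chi_3(C))):
  1*(1)*conj(1) + 1*(1)*conj(1) + 2*(-1)*conj(-1) + 2*(1)*conj(1) + 2*(-1)*conj(-1) + 4*(1)*conj(1) + 4*(-1)*conj(-1)
  = (1) + (1) + (2) + (2) + (2) + (4) + (4)
  = 16.
Dividing by |G| = 16 gives 16/16 = 1, matching the row-orthogonality relation <chi_3, chi_3> = [chi_3 = chi_3].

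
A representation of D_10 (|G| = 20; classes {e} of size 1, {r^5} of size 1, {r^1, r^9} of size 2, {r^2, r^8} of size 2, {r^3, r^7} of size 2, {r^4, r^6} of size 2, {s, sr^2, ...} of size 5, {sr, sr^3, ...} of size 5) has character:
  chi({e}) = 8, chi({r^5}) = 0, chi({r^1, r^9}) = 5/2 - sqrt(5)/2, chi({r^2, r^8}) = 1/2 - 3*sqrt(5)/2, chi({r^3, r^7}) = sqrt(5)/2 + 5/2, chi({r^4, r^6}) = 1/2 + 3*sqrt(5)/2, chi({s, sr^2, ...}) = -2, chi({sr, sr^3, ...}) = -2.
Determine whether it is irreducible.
Not irreducible (reducible): <chi, chi> = 9 > 1.

Reasoning: <chi, chi> = (1/|G|) sum_C |C| * |chi(C)|^2 = (1/20)[1*|8|^2 + 1*|0|^2 + 2*|5/2 - sqrt(5)/2|^2 + 2*|1/2 - 3*sqrt(5)/2|^2 + 2*|sqrt(5)/2 + 5/2|^2 + 2*|1/2 + 3*sqrt(5)/2|^2 + 5*|-2|^2 + 5*|-2|^2]
  = (1/20)[(64) + (0) + (15 - 5*sqrt(5)) + (23 - 3*sqrt(5)) + (5*sqrt(5) + 15) + (3*sqrt(5) + 23) + (20) + (20)] = 180/20 = 9.
A character is irreducible iff <chi, chi> = 1, so this representation is reducible.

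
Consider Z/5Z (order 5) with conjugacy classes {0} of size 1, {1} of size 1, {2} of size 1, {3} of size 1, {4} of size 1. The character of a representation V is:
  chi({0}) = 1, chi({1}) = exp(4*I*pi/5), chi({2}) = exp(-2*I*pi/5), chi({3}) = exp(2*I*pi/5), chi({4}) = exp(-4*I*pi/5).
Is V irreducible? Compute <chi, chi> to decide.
Irreducible: <chi, chi> = 1.

Details: <chi, chi> = (1/|G|) sum_C |C| * |chi(C)|^2 = (1/5)[1*|1|^2 + 1*|exp(4*I*pi/5)|^2 + 1*|exp(-2*I*pi/5)|^2 + 1*|exp(2*I*pi/5)|^2 + 1*|exp(-4*I*pi/5)|^2]
  = (1/5)[(1) + (1) + (1) + (1) + (1)] = 5/5 = 1.
(Exp terms are combined using exp(i*s)*conj(exp(i*t)) = exp(i*(s-t)), and sums of them are collapsed using the identity that for every m > 1 the m distinct m-th roots of unity sum to 0, e.g. 1 + exp(2*I*pi/3) + exp(-2*I*pi/3) = 0.)
A character is irreducible iff <chi, chi> = 1, so this representation is irreducible.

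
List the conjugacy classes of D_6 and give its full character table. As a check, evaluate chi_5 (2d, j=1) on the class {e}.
Conjugacy classes: {e} of size 1, {r^3} of size 1, {r^1, r^5} of size 2, {r^2, r^4} of size 2, {s, sr^2, ...} of size 3, {sr, sr^3, ...} of size 3.
Character table:
  irrep \ class              {e} (size 1)  {r^3} (size 1)  {r^1, r^5} (size 2)  {r^2, r^4} (size 2)  {s, sr^2, ...} (size 3)  {sr, sr^3, ...} (size 3)
  chi_1 (triv)               1             1               1                    1                    1                        1                       
  chi_2 (sign: r->1, s->-1)  1             1               1                    1                    -1                       -1                      
  chi_3 (r->-1, s->1)        1             -1              -1                   1                    1                        -1                      
  chi_4 (r->-1, s->-1)       1             -1              -1                   1                    -1                       1                       
  chi_5 (2d, j=1)            2             -2              1                    -1                   0                        0                       
  chi_6 (2d, j=2)            2             2               -1                   -1                   0                        0                       

Spot check: chi_5 (2d, j=1) on {e} = 2.

Working: D_6 has order 2*6 = 12 with 6 conjugacy classes, hence 6 irreducibles. Sum of squared dims 1 + 1 + 1 + 1 + 4 + 4 = 12 = |G|. Linear characters come from the abelianisation; the 2-dimensional irreps have character r^k -> 2*cos(2*pi*j*k/6), reflections -> 0.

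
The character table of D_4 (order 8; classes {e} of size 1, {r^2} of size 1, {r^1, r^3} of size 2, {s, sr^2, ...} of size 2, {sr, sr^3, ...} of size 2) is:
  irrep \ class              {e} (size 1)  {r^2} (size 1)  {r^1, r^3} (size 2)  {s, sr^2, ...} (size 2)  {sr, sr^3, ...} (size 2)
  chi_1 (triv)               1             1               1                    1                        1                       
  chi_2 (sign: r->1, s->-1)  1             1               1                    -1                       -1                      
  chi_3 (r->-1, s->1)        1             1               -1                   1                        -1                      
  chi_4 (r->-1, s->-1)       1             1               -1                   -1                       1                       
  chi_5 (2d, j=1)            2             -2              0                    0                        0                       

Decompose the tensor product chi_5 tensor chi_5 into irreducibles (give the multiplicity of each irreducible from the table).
chi_5 tensor chi_5 = chi_1 + chi_2 + chi_3 + chi_4 (all other irreducibles have multiplicity 0).

Derivation: The character of a tensor product is the pointwise product (chi_5 * chi_5)(C) = chi_5(C) * chi_5(C):
  {e}: (2)*(2), {r^2}: (-2)*(-2), {r^1, r^3}: (0)*(0), {s, sr^2, ...}: (0)*(0), {sr, sr^3, ...}: (0)*(0)
so (chi_5 * chi_5) takes values
  {e} -> 4, {r^2} -> 4, {r^1, r^3} -> 0, {s, sr^2, ...} -> 0, {sr, sr^3, ...} -> 0.
Now take the inner product of this character with each irreducible chi from the table, <chi_5*chi_5, chi> = (1/8) sum_C |C| (chi_5*chi_5)(C) conj(chi(C)):
  <chi_5*chi_5, chi_1> = (1/8)[1*(4)*conj(1) + 1*(4)*conj(1) + 2*(0)*conj(1) + 2*(0)*conj(1) + 2*(0)*conj(1)]
      = (1/8)[(4) + (4) + (0) + (0) + (0)] = 8/8 = 1
  <chi_5*chi_5, chi_2> = (1/8)[1*(4)*conj(1) + 1*(4)*conj(1) + 2*(0)*conj(1) + 2*(0)*conj(-1) + 2*(0)*conj(-1)]
      = (1/8)[(4) + (4) + (0) + (0) + (0)] = 8/8 = 1
  <chi_5*chi_5, chi_3> = (1/8)[1*(4)*conj(1) + 1*(4)*conj(1) + 2*(0)*conj(-1) + 2*(0)*conj(1) + 2*(0)*conj(-1)]
      = (1/8)[(4) + (4) + (0) + (0) + (0)] = 8/8 = 1
  <chi_5*chi_5, chi_4> = (1/8)[1*(4)*conj(1) + 1*(4)*conj(1) + 2*(0)*conj(-1) + 2*(0)*conj(-1) + 2*(0)*conj(1)]
      = (1/8)[(4) + (4) + (0) + (0) + (0)] = 8/8 = 1
  <chi_5*chi_5, chi_5> = (1/8)[1*(4)*conj(2) + 1*(4)*conj(-2) + 2*(0)*conj(0) + 2*(0)*conj(0) + 2*(0)*conj(0)]
      = (1/8)[(8) + (-8) + (0) + (0) + (0)] = 0/8 = 0
Hence the multiplicities are chi_1: 1, chi_2: 1, chi_3: 1, chi_4: 1. Dimension check: dim(chi_5)*dim(chi_5) = 2*2 = 4 and sum (mult * dim) = 1*1 + 1*1 + 1*1 + 1*1 = 4.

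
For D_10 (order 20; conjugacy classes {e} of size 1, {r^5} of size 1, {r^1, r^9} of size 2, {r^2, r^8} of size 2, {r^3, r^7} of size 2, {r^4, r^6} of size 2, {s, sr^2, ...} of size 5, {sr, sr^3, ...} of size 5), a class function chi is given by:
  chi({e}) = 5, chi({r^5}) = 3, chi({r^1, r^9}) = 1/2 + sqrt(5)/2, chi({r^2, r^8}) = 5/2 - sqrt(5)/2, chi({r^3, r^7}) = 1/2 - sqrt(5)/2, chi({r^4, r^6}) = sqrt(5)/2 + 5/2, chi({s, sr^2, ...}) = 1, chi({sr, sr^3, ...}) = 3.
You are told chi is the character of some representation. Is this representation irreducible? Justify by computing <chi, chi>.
Not irreducible (reducible): <chi, chi> = 6 > 1.

Explanation: <chi, chi> = (1/|G|) sum_C |C| * |chi(C)|^2 = (1/20)[1*|5|^2 + 1*|3|^2 + 2*|1/2 + sqrt(5)/2|^2 + 2*|5/2 - sqrt(5)/2|^2 + 2*|1/2 - sqrt(5)/2|^2 + 2*|sqrt(5)/2 + 5/2|^2 + 5*|1|^2 + 5*|3|^2]
  = (1/20)[(25) + (9) + (sqrt(5) + 3) + (15 - 5*sqrt(5)) + (3 - sqrt(5)) + (5*sqrt(5) + 15) + (5) + (45)] = 120/20 = 6.
A character is irreducible iff <chi, chi> = 1, so this representation is reducible.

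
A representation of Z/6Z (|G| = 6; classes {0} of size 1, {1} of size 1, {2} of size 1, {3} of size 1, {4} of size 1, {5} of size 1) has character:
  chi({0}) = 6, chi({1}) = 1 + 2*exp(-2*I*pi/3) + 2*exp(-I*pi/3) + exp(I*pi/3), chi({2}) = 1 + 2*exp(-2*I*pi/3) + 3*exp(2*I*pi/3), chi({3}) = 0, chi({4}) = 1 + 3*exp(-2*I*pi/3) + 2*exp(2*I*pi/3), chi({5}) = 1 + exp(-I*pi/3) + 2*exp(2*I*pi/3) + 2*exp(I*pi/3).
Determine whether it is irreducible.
Not irreducible (reducible): <chi, chi> = 10 > 1.

Justification: <chi, chi> = (1/|G|) sum_C |C| * |chi(C)|^2 = (1/6)[1*|6|^2 + 1*|1 + 2*exp(-2*I*pi/3) + 2*exp(-I*pi/3) + exp(I*pi/3)|^2 + 1*|1 + 2*exp(-2*I*pi/3) + 3*exp(2*I*pi/3)|^2 + 1*|0|^2 + 1*|1 + 3*exp(-2*I*pi/3) + 2*exp(2*I*pi/3)|^2 + 1*|1 + exp(-I*pi/3) + 2*exp(2*I*pi/3) + 2*exp(I*pi/3)|^2]
  = (1/6)[(36) + (9) + (3) + (0) + (3) + (9)] = 60/6 = 10.
(Exp terms are combined using exp(i*s)*conj(exp(i*t)) = exp(i*(s-t)), and sums of them are collapsed using the identity that for every m > 1 the m distinct m-th roots of unity sum to 0, e.g. 1 + exp(2*I*pi/3) + exp(-2*I*pi/3) = 0.)
A character is irreducible iff <chi, chi> = 1, so this representation is reducible.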